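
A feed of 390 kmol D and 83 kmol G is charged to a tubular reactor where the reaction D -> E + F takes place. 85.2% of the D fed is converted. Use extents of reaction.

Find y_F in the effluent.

D reacted = 0.852 × 390 = 332.3 kmol; ν_D = −1, so ξ = 332.3/1 = 332.3 kmol.
Outlet amounts (n = n₀ + ν ξ):
  D: 390 − 1(332.3) = 57.72
  E: 0 + 1(332.3) = 332.3
  F: 0 + 1(332.3) = 332.3
  G: 83 (inert)
Total out = 805.3 kmol; y_F = 332.3 / 805.3 = 0.4126.

0.413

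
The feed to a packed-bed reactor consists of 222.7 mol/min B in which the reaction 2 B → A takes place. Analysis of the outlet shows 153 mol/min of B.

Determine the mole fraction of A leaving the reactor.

For B: n = n₀ − 2ξ → 153 = 222.7 − 2ξ, giving ξ = 34.85 mol/min.
Outlet amounts (n = n₀ + ν ξ):
  B: 222.7 − 2(34.85) = 153
  A: 0 + 1(34.85) = 34.85
Total out = 187.8 mol/min; y_A = 34.85 / 187.8 = 0.1855.

0.186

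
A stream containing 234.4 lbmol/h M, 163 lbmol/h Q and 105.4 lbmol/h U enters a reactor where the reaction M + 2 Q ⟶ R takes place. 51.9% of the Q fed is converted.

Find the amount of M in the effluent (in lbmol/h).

192 lbmol/h

Q reacted = 0.519 × 163 = 84.6 lbmol/h; ν_Q = −2, so ξ = 84.6/2 = 42.3 lbmol/h.
Outlet amounts (n = n₀ + ν ξ):
  M: 234.4 − 1(42.3) = 192.1
  Q: 163 − 2(42.3) = 78.4
  R: 0 + 1(42.3) = 42.3
  U: 105.4 (inert)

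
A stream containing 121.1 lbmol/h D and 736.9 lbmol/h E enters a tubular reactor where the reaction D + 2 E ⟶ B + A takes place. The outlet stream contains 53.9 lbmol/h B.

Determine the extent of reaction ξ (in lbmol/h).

For B: n = n₀ + 1ξ → 53.9 = 0 + 1ξ, giving ξ = 53.9 lbmol/h.
Outlet amounts (n = n₀ + ν ξ):
  D: 121.1 − 1(53.9) = 67.2
  E: 736.9 − 2(53.9) = 629.1
  B: 0 + 1(53.9) = 53.9
  A: 0 + 1(53.9) = 53.9

ξ = 53.9 lbmol/h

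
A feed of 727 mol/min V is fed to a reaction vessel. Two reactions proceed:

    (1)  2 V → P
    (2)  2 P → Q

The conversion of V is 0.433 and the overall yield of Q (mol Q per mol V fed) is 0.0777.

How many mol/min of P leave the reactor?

44.4 mol/min

Conversion of V: V consumed = 2ξ₁ = 0.433 × 727 → ξ₁ = 157.4 mol/min.
Yield of Q: 1ξ₂ / 727 = 0.0777 → ξ₂ = 56.49 mol/min.
Outlet amounts (n = n₀ + Σ ν·ξ):
  V: 727 − 2(157.4) = 412.2
  P: 0 + 1(157.4) − 2(56.49) = 44.42
  Q: 0 + 1(56.49) = 56.49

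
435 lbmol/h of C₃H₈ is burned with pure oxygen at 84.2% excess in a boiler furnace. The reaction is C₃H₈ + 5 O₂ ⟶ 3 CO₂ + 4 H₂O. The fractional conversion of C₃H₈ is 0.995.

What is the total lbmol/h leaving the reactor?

4870 lbmol/h

Stoichiometric O₂ = 5 × 435 = 2175 lbmol/h; O₂ fed = 2175 × 1.842 = 4006 lbmol/h.
Fuel reacted = 0.995 × 435 → ξ = 432.8 lbmol/h.
Outlet (n = n₀ + ν ξ):
  C₃H₈: 435 − 1(432.8) = 2.175
  O₂: 4006 − 5(432.8) = 1842
  CO₂: 0 + 3(432.8) = 1298
  H₂O: 0 + 4(432.8) = 1731
Total out = 2.175 + 1842 + 1298 + 1731 = 4874 lbmol/h.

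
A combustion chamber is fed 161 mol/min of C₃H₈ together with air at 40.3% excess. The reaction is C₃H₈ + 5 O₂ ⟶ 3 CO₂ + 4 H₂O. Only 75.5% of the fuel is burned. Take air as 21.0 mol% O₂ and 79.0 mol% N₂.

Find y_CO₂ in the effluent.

Stoichiometric O₂ = 5 × 161 = 805 mol/min; O₂ fed = 805 × 1.403 = 1129 mol/min.
N₂ fed = 1129 × 79/21 = 4249 mol/min.
Fuel reacted = 0.755 × 161 → ξ = 121.6 mol/min.
Outlet (n = n₀ + ν ξ):
  C₃H₈: 161 − 1(121.6) = 39.44
  O₂: 1129 − 5(121.6) = 521.6
  N₂: 4249 (inert)
  CO₂: 0 + 3(121.6) = 364.7
  H₂O: 0 + 4(121.6) = 486.2
Total out = 5661 mol/min; y_CO₂ = 364.7 / 5661 = 0.06442.

0.0644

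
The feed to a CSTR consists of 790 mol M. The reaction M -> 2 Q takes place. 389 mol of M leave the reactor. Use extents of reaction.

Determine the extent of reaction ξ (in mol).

ξ = 401 mol

For M: n = n₀ − 1ξ → 389 = 790 − 1ξ, giving ξ = 401 mol.
Outlet amounts (n = n₀ + ν ξ):
  M: 790 − 1(401) = 389
  Q: 0 + 2(401) = 802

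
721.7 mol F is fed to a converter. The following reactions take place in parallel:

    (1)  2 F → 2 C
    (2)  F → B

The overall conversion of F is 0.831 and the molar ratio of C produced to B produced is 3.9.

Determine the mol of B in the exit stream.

122 mol

Conversion of F: F consumed = 0.831 × 721.7 = 599.7 mol = 2ξ₁ + 1ξ₂.
Selectivity: 2ξ₁ / (1ξ₂) = 3.9 → ξ₁ = 1.95 ξ₂.
Substitute: (2·1.95 + 1) ξ₂ = 599.7 → ξ₂ = 122.4 mol, ξ₁ = 238.7 mol.
Outlet amounts (n = n₀ + Σ ν·ξ):
  F: 721.7 − 2(238.7) − 1(122.4) = 122
  C: 0 + 2(238.7) = 477.3
  B: 0 + 1(122.4) = 122.4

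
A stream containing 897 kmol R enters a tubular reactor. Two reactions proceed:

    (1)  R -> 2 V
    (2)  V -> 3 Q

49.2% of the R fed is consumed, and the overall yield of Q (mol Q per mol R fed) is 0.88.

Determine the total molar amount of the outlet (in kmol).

1860 kmol

Conversion of R: R consumed = 1ξ₁ = 0.492 × 897 → ξ₁ = 441.3 kmol.
Yield of Q: 3ξ₂ / 897 = 0.88 → ξ₂ = 263.1 kmol.
Outlet amounts (n = n₀ + Σ ν·ξ):
  R: 897 − 1(441.3) = 455.7
  V: 0 + 2(441.3) − 1(263.1) = 619.5
  Q: 0 + 3(263.1) = 789.4
Total out = 455.7 + 619.5 + 789.4 = 1865 kmol.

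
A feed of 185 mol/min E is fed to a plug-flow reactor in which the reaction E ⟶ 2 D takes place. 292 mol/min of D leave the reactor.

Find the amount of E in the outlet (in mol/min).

For D: n = n₀ + 2ξ → 292 = 0 + 2ξ, giving ξ = 146 mol/min.
Outlet amounts (n = n₀ + ν ξ):
  E: 185 − 1(146) = 39
  D: 0 + 2(146) = 292

39 mol/min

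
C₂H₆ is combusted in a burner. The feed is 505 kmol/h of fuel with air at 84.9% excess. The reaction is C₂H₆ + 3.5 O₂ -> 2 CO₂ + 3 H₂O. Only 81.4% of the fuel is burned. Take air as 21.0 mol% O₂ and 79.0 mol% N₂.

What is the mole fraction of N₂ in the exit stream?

Stoichiometric O₂ = 3.5 × 505 = 1768 kmol/h; O₂ fed = 1768 × 1.849 = 3268 kmol/h.
N₂ fed = 3268 × 79/21 = 12290 kmol/h.
Fuel reacted = 0.814 × 505 → ξ = 411.1 kmol/h.
Outlet (n = n₀ + ν ξ):
  C₂H₆: 505 − 1(411.1) = 93.93
  O₂: 3268 − 3.5(411.1) = 1829
  N₂: 12290 (inert)
  CO₂: 0 + 2(411.1) = 822.1
  H₂O: 0 + 3(411.1) = 1233
Total out = 16270 kmol/h; y_N₂ = 12290 / 16270 = 0.7555.

0.756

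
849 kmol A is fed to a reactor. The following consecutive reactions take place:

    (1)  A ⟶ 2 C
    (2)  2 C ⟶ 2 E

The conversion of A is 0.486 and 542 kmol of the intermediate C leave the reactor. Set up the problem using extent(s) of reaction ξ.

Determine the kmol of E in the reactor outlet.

Conversion of A: A consumed = 1ξ₁ = 0.486 × 849 → ξ₁ = 412.6 kmol.
C balance: n_C = 0 + 2ξ₁ − 2ξ₂ = 542 → ξ₂ = (2·412.6 − 542)/2 = 141.6 kmol.
Outlet amounts (n = n₀ + Σ ν·ξ):
  A: 849 − 1(412.6) = 436.4
  C: 0 + 2(412.6) − 2(141.6) = 542
  E: 0 + 2(141.6) = 283.2

283 kmol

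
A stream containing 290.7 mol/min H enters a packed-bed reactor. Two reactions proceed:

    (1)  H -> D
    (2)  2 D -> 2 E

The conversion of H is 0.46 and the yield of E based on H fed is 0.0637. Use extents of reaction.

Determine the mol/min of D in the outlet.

115 mol/min

Conversion of H: H consumed = 1ξ₁ = 0.46 × 290.7 → ξ₁ = 133.7 mol/min.
Yield of E: 2ξ₂ / 290.7 = 0.0637 → ξ₂ = 9.259 mol/min.
Outlet amounts (n = n₀ + Σ ν·ξ):
  H: 290.7 − 1(133.7) = 157
  D: 0 + 1(133.7) − 2(9.259) = 115.2
  E: 0 + 2(9.259) = 18.52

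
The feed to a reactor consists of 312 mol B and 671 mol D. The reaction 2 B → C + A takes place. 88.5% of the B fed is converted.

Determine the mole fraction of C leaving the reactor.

B reacted = 0.885 × 312 = 276.1 mol; ν_B = −2, so ξ = 276.1/2 = 138.1 mol.
Outlet amounts (n = n₀ + ν ξ):
  B: 312 − 2(138.1) = 35.88
  C: 0 + 1(138.1) = 138.1
  A: 0 + 1(138.1) = 138.1
  D: 671 (inert)
Total out = 983 mol; y_C = 138.1 / 983 = 0.1404.

0.14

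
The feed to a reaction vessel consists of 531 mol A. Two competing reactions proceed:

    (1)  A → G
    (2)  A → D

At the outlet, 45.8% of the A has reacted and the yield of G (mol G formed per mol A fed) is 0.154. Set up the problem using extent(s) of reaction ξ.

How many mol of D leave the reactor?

Yield of G: 1ξ₁ / 531 = 0.154 → ξ₁ = 81.77 mol.
Conversion of A: 1ξ₁ + 1ξ₂ = 0.458 × 531 = 243.2 → ξ₂ = 161.4 mol.
Outlet amounts (n = n₀ + Σ ν·ξ):
  A: 531 − 1(81.77) − 1(161.4) = 287.8
  G: 0 + 1(81.77) = 81.77
  D: 0 + 1(161.4) = 161.4

161 mol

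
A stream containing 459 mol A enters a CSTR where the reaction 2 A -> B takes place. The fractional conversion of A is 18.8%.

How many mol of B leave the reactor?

43.1 mol

A reacted = 0.188 × 459 = 86.29 mol; ν_A = −2, so ξ = 86.29/2 = 43.15 mol.
Outlet amounts (n = n₀ + ν ξ):
  A: 459 − 2(43.15) = 372.7
  B: 0 + 1(43.15) = 43.15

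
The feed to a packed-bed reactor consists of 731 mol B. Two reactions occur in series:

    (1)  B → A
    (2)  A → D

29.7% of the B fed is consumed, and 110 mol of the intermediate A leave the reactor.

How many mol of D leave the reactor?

107 mol

Conversion of B: B consumed = 1ξ₁ = 0.297 × 731 → ξ₁ = 217.1 mol.
A balance: n_A = 0 + 1ξ₁ − 1ξ₂ = 110 → ξ₂ = (1·217.1 − 110)/1 = 107.1 mol.
Outlet amounts (n = n₀ + Σ ν·ξ):
  B: 731 − 1(217.1) = 513.9
  A: 0 + 1(217.1) − 1(107.1) = 110
  D: 0 + 1(107.1) = 107.1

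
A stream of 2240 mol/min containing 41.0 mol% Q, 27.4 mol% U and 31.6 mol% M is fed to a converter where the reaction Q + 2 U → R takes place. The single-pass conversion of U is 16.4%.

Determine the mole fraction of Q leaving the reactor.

0.406

U reacted = 0.164 × 613.8 = 100.7 mol/min; ν_U = −2, so ξ = 100.7/2 = 50.33 mol/min.
Outlet amounts (n = n₀ + ν ξ):
  Q: 918.4 − 1(50.33) = 868.1
  U: 613.8 − 2(50.33) = 513.1
  R: 0 + 1(50.33) = 50.33
  M: 707.8 (inert)
Total out = 2139 mol/min; y_Q = 868.1 / 2139 = 0.4058.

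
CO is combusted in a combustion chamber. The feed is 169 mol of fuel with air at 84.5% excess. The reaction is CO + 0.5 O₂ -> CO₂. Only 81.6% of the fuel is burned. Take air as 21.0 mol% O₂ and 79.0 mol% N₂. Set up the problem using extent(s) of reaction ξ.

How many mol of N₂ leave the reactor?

586 mol

Stoichiometric O₂ = 0.5 × 169 = 84.5 mol; O₂ fed = 84.5 × 1.845 = 155.9 mol.
N₂ fed = 155.9 × 79/21 = 586.5 mol.
Fuel reacted = 0.816 × 169 → ξ = 137.9 mol.
Outlet (n = n₀ + ν ξ):
  CO: 169 − 1(137.9) = 31.1
  O₂: 155.9 − 0.5(137.9) = 86.95
  N₂: 586.5 (inert)
  CO₂: 0 + 1(137.9) = 137.9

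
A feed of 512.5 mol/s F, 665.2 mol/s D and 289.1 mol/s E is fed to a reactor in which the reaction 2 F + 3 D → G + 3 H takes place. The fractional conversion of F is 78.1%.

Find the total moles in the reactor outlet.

F reacted = 0.781 × 512.5 = 400.3 mol/s; ν_F = −2, so ξ = 400.3/2 = 200.1 mol/s.
Outlet amounts (n = n₀ + ν ξ):
  F: 512.5 − 2(200.1) = 112.2
  D: 665.2 − 3(200.1) = 64.81
  G: 0 + 1(200.1) = 200.1
  H: 0 + 3(200.1) = 600.4
  E: 289.1 (inert)
Total out = 112.2 + 64.81 + 200.1 + 600.4 + 289.1 = 1267 mol/s.

1270 mol/s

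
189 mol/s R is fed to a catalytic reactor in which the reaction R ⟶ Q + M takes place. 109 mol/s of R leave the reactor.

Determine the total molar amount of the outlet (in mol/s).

For R: n = n₀ − 1ξ → 109 = 189 − 1ξ, giving ξ = 80 mol/s.
Outlet amounts (n = n₀ + ν ξ):
  R: 189 − 1(80) = 109
  Q: 0 + 1(80) = 80
  M: 0 + 1(80) = 80
Total out = 109 + 80 + 80 = 269 mol/s.

269 mol/s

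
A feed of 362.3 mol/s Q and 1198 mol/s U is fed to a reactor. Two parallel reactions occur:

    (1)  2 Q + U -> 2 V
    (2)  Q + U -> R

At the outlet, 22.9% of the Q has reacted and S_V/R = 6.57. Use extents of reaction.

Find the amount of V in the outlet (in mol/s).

Conversion of Q: Q consumed = 0.229 × 362.3 = 82.97 mol/s = 2ξ₁ + 1ξ₂.
Selectivity: 2ξ₁ / (1ξ₂) = 6.57 → ξ₁ = 3.285 ξ₂.
Substitute: (2·3.285 + 1) ξ₂ = 82.97 → ξ₂ = 10.96 mol/s, ξ₁ = 36 mol/s.
Outlet amounts (n = n₀ + Σ ν·ξ):
  Q: 362.3 − 2(36) − 1(10.96) = 279.3
  U: 1198 − 1(36) − 1(10.96) = 1151
  V: 0 + 2(36) = 72.01
  R: 0 + 1(10.96) = 10.96

72 mol/s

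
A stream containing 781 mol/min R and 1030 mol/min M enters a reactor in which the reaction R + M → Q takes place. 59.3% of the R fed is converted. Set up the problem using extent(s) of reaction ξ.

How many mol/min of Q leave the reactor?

463 mol/min

R reacted = 0.593 × 781 = 463.1 mol/min; ν_R = −1, so ξ = 463.1/1 = 463.1 mol/min.
Outlet amounts (n = n₀ + ν ξ):
  R: 781 − 1(463.1) = 317.9
  M: 1030 − 1(463.1) = 566.9
  Q: 0 + 1(463.1) = 463.1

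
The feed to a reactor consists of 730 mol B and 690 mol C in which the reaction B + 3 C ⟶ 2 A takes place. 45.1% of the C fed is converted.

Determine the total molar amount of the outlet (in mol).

1210 mol

C reacted = 0.451 × 690 = 311.2 mol; ν_C = −3, so ξ = 311.2/3 = 103.7 mol.
Outlet amounts (n = n₀ + ν ξ):
  B: 730 − 1(103.7) = 626.3
  C: 690 − 3(103.7) = 378.8
  A: 0 + 2(103.7) = 207.5
Total out = 626.3 + 378.8 + 207.5 = 1213 mol.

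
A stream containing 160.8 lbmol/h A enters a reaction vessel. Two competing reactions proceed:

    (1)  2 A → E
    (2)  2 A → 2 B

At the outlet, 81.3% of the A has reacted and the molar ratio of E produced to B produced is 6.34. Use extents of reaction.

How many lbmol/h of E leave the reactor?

Conversion of A: A consumed = 0.813 × 160.8 = 130.7 lbmol/h = 2ξ₁ + 2ξ₂.
Selectivity: 1ξ₁ / (2ξ₂) = 6.34 → ξ₁ = 12.68 ξ₂.
Substitute: (2·12.68 + 2) ξ₂ = 130.7 → ξ₂ = 4.778 lbmol/h, ξ₁ = 60.59 lbmol/h.
Outlet amounts (n = n₀ + Σ ν·ξ):
  A: 160.8 − 2(60.59) − 2(4.778) = 30.07
  E: 0 + 1(60.59) = 60.59
  B: 0 + 2(4.778) = 9.556

60.6 lbmol/h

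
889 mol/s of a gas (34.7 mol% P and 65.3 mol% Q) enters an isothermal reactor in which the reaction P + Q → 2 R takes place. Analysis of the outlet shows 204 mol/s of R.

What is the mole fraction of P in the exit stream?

0.232

For R: n = n₀ + 2ξ → 204 = 0 + 2ξ, giving ξ = 102 mol/s.
Outlet amounts (n = n₀ + ν ξ):
  P: 308.5 − 1(102) = 206.5
  Q: 580.5 − 1(102) = 478.5
  R: 0 + 2(102) = 204
Total out = 889 mol/s; y_P = 206.5 / 889 = 0.2323.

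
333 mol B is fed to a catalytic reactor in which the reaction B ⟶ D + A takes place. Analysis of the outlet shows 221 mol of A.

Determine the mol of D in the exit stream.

For A: n = n₀ + 1ξ → 221 = 0 + 1ξ, giving ξ = 221 mol.
Outlet amounts (n = n₀ + ν ξ):
  B: 333 − 1(221) = 112
  D: 0 + 1(221) = 221
  A: 0 + 1(221) = 221

221 mol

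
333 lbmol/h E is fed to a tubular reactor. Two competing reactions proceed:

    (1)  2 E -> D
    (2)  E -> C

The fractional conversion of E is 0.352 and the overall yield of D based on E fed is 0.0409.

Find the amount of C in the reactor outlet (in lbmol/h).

Yield of D: 1ξ₁ / 333 = 0.0409 → ξ₁ = 13.62 lbmol/h.
Conversion of E: 2ξ₁ + 1ξ₂ = 0.352 × 333 = 117.2 → ξ₂ = 89.98 lbmol/h.
Outlet amounts (n = n₀ + Σ ν·ξ):
  E: 333 − 2(13.62) − 1(89.98) = 215.8
  D: 0 + 1(13.62) = 13.62
  C: 0 + 1(89.98) = 89.98

90 lbmol/h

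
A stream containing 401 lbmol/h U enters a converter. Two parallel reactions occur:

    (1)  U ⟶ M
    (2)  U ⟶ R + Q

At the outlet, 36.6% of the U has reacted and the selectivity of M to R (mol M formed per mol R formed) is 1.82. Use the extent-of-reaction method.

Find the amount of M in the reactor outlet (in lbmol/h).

Conversion of U: U consumed = 0.366 × 401 = 146.8 lbmol/h = 1ξ₁ + 1ξ₂.
Selectivity: 1ξ₁ / (1ξ₂) = 1.82 → ξ₁ = 1.82 ξ₂.
Substitute: (1·1.82 + 1) ξ₂ = 146.8 → ξ₂ = 52.04 lbmol/h, ξ₁ = 94.72 lbmol/h.
Outlet amounts (n = n₀ + Σ ν·ξ):
  U: 401 − 1(94.72) − 1(52.04) = 254.2
  M: 0 + 1(94.72) = 94.72
  R: 0 + 1(52.04) = 52.04
  Q: 0 + 1(52.04) = 52.04

94.7 lbmol/h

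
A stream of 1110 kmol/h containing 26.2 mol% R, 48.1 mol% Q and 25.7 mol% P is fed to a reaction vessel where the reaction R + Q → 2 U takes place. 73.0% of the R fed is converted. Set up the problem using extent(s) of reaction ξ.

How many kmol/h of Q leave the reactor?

R reacted = 0.73 × 290.8 = 212.3 kmol/h; ν_R = −1, so ξ = 212.3/1 = 212.3 kmol/h.
Outlet amounts (n = n₀ + ν ξ):
  R: 290.8 − 1(212.3) = 78.52
  Q: 533.9 − 1(212.3) = 321.6
  U: 0 + 2(212.3) = 424.6
  P: 285.3 (inert)

322 kmol/h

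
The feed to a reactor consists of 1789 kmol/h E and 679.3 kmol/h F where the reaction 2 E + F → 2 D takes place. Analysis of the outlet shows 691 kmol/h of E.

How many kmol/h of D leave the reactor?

For E: n = n₀ − 2ξ → 691 = 1789 − 2ξ, giving ξ = 549 kmol/h.
Outlet amounts (n = n₀ + ν ξ):
  E: 1789 − 2(549) = 691
  F: 679.3 − 1(549) = 130.3
  D: 0 + 2(549) = 1098

1100 kmol/h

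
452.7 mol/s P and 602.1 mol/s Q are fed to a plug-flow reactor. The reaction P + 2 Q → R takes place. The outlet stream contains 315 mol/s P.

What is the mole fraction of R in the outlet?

For P: n = n₀ − 1ξ → 315 = 452.7 − 1ξ, giving ξ = 137.7 mol/s.
Outlet amounts (n = n₀ + ν ξ):
  P: 452.7 − 1(137.7) = 315
  Q: 602.1 − 2(137.7) = 326.7
  R: 0 + 1(137.7) = 137.7
Total out = 779.4 mol/s; y_R = 137.7 / 779.4 = 0.1767.

0.177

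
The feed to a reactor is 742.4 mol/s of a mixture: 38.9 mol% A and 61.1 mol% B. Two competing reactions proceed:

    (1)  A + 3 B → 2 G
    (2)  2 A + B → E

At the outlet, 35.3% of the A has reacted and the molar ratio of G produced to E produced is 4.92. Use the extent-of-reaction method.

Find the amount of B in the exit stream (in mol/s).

Conversion of A: A consumed = 0.353 × 288.8 = 101.9 mol/s = 1ξ₁ + 2ξ₂.
Selectivity: 2ξ₁ / (1ξ₂) = 4.92 → ξ₁ = 2.46 ξ₂.
Substitute: (1·2.46 + 2) ξ₂ = 101.9 → ξ₂ = 22.86 mol/s, ξ₁ = 56.23 mol/s.
Outlet amounts (n = n₀ + Σ ν·ξ):
  A: 288.8 − 1(56.23) − 2(22.86) = 186.8
  B: 453.6 − 3(56.23) − 1(22.86) = 262.1
  G: 0 + 2(56.23) = 112.5
  E: 0 + 1(22.86) = 22.86

262 mol/s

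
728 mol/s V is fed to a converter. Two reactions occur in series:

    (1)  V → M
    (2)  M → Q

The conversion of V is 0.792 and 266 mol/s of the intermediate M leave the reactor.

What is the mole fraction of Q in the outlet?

0.427

Conversion of V: V consumed = 1ξ₁ = 0.792 × 728 → ξ₁ = 576.6 mol/s.
M balance: n_M = 0 + 1ξ₁ − 1ξ₂ = 266 → ξ₂ = (1·576.6 − 266)/1 = 310.6 mol/s.
Outlet amounts (n = n₀ + Σ ν·ξ):
  V: 728 − 1(576.6) = 151.4
  M: 0 + 1(576.6) − 1(310.6) = 266
  Q: 0 + 1(310.6) = 310.6
Total out = 728 mol/s; y_Q = 310.6 / 728 = 0.4266.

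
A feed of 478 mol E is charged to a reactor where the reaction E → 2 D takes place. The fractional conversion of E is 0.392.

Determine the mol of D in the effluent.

375 mol

E reacted = 0.392 × 478 = 187.4 mol; ν_E = −1, so ξ = 187.4/1 = 187.4 mol.
Outlet amounts (n = n₀ + ν ξ):
  E: 478 − 1(187.4) = 290.6
  D: 0 + 2(187.4) = 374.8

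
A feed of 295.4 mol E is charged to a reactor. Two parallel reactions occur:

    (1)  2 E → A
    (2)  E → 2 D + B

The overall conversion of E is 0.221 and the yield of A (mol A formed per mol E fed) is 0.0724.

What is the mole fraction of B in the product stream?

0.0706

Yield of A: 1ξ₁ / 295.4 = 0.0724 → ξ₁ = 21.39 mol.
Conversion of E: 2ξ₁ + 1ξ₂ = 0.221 × 295.4 = 65.28 → ξ₂ = 22.51 mol.
Outlet amounts (n = n₀ + Σ ν·ξ):
  E: 295.4 − 2(21.39) − 1(22.51) = 230.1
  A: 0 + 1(21.39) = 21.39
  D: 0 + 2(22.51) = 45.02
  B: 0 + 1(22.51) = 22.51
Total out = 319 mol; y_B = 22.51 / 319 = 0.07056.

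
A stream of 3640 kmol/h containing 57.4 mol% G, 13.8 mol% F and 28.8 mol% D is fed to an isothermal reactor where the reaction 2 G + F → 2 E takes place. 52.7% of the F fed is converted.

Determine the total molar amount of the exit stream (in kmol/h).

F reacted = 0.527 × 502.3 = 264.7 kmol/h; ν_F = −1, so ξ = 264.7/1 = 264.7 kmol/h.
Outlet amounts (n = n₀ + ν ξ):
  G: 2089 − 2(264.7) = 1560
  F: 502.3 − 1(264.7) = 237.6
  E: 0 + 2(264.7) = 529.4
  D: 1048 (inert)
Total out = 1560 + 237.6 + 529.4 + 1048 = 3375 kmol/h.

3380 kmol/h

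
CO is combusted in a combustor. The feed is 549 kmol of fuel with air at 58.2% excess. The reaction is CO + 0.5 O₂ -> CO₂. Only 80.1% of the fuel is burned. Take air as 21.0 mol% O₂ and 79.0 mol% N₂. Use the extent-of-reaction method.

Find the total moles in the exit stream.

2400 kmol

Stoichiometric O₂ = 0.5 × 549 = 274.5 kmol; O₂ fed = 274.5 × 1.582 = 434.3 kmol.
N₂ fed = 434.3 × 79/21 = 1634 kmol.
Fuel reacted = 0.801 × 549 → ξ = 439.7 kmol.
Outlet (n = n₀ + ν ξ):
  CO: 549 − 1(439.7) = 109.3
  O₂: 434.3 − 0.5(439.7) = 214.4
  N₂: 1634 (inert)
  CO₂: 0 + 1(439.7) = 439.7
Total out = 109.3 + 214.4 + 1634 + 439.7 = 2397 kmol.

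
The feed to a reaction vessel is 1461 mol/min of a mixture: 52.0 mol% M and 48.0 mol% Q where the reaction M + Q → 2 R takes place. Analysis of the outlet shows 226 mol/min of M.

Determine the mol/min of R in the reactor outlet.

For M: n = n₀ − 1ξ → 226 = 759.7 − 1ξ, giving ξ = 533.7 mol/min.
Outlet amounts (n = n₀ + ν ξ):
  M: 759.7 − 1(533.7) = 226
  Q: 701.3 − 1(533.7) = 167.6
  R: 0 + 2(533.7) = 1067

1070 mol/min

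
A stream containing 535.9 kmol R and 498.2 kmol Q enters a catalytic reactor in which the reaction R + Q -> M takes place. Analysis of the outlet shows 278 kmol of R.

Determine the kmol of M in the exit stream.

258 kmol

For R: n = n₀ − 1ξ → 278 = 535.9 − 1ξ, giving ξ = 257.9 kmol.
Outlet amounts (n = n₀ + ν ξ):
  R: 535.9 − 1(257.9) = 278
  Q: 498.2 − 1(257.9) = 240.3
  M: 0 + 1(257.9) = 257.9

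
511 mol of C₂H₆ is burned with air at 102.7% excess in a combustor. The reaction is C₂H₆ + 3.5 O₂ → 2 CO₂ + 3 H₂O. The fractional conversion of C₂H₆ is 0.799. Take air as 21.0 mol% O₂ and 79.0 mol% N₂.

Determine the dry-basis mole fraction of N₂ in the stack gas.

Stoichiometric O₂ = 3.5 × 511 = 1788 mol; O₂ fed = 1788 × 2.027 = 3625 mol.
N₂ fed = 3625 × 79/21 = 13640 mol.
Fuel reacted = 0.799 × 511 → ξ = 408.3 mol.
Outlet (n = n₀ + ν ξ):
  C₂H₆: 511 − 1(408.3) = 102.7
  O₂: 3625 − 3.5(408.3) = 2196
  N₂: 13640 (inert)
  CO₂: 0 + 2(408.3) = 816.6
  H₂O: 0 + 3(408.3) = 1225
Dry total = 16750 mol; y_N₂ (dry) = 13640 / 16750 = 0.814.

0.814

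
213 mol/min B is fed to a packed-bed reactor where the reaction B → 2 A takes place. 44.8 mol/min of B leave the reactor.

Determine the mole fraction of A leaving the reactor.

For B: n = n₀ − 1ξ → 44.8 = 213 − 1ξ, giving ξ = 168.2 mol/min.
Outlet amounts (n = n₀ + ν ξ):
  B: 213 − 1(168.2) = 44.8
  A: 0 + 2(168.2) = 336.4
Total out = 381.2 mol/min; y_A = 336.4 / 381.2 = 0.8825.

0.882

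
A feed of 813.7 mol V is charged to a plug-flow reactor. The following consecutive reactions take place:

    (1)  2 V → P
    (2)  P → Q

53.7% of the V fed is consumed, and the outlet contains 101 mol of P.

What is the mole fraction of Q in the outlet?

0.197

Conversion of V: V consumed = 2ξ₁ = 0.537 × 813.7 → ξ₁ = 218.5 mol.
P balance: n_P = 0 + 1ξ₁ − 1ξ₂ = 101 → ξ₂ = (1·218.5 − 101)/1 = 117.5 mol.
Outlet amounts (n = n₀ + Σ ν·ξ):
  V: 813.7 − 2(218.5) = 376.7
  P: 0 + 1(218.5) − 1(117.5) = 101
  Q: 0 + 1(117.5) = 117.5
Total out = 595.2 mol; y_Q = 117.5 / 595.2 = 0.1974.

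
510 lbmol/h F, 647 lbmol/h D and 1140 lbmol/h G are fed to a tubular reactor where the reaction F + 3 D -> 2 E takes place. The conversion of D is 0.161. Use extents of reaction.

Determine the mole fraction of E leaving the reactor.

0.0312

D reacted = 0.161 × 647 = 104.2 lbmol/h; ν_D = −3, so ξ = 104.2/3 = 34.72 lbmol/h.
Outlet amounts (n = n₀ + ν ξ):
  F: 510 − 1(34.72) = 475.3
  D: 647 − 3(34.72) = 542.8
  E: 0 + 2(34.72) = 69.44
  G: 1140 (inert)
Total out = 2228 lbmol/h; y_E = 69.44 / 2228 = 0.03118.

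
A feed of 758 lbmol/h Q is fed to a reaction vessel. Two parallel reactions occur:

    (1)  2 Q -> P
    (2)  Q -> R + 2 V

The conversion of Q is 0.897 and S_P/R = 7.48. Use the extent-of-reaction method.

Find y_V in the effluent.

0.162

Conversion of Q: Q consumed = 0.897 × 758 = 679.9 lbmol/h = 2ξ₁ + 1ξ₂.
Selectivity: 1ξ₁ / (1ξ₂) = 7.48 → ξ₁ = 7.48 ξ₂.
Substitute: (2·7.48 + 1) ξ₂ = 679.9 → ξ₂ = 42.6 lbmol/h, ξ₁ = 318.7 lbmol/h.
Outlet amounts (n = n₀ + Σ ν·ξ):
  Q: 758 − 2(318.7) − 1(42.6) = 78.07
  P: 0 + 1(318.7) = 318.7
  R: 0 + 1(42.6) = 42.6
  V: 0 + 2(42.6) = 85.2
Total out = 524.5 lbmol/h; y_V = 85.2 / 524.5 = 0.1624.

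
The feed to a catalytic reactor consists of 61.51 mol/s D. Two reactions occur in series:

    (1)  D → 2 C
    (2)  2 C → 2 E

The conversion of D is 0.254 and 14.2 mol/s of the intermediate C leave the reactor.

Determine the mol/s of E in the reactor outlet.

17 mol/s

Conversion of D: D consumed = 1ξ₁ = 0.254 × 61.51 → ξ₁ = 15.62 mol/s.
C balance: n_C = 0 + 2ξ₁ − 2ξ₂ = 14.2 → ξ₂ = (2·15.62 − 14.2)/2 = 8.524 mol/s.
Outlet amounts (n = n₀ + Σ ν·ξ):
  D: 61.51 − 1(15.62) = 45.89
  C: 0 + 2(15.62) − 2(8.524) = 14.2
  E: 0 + 2(8.524) = 17.05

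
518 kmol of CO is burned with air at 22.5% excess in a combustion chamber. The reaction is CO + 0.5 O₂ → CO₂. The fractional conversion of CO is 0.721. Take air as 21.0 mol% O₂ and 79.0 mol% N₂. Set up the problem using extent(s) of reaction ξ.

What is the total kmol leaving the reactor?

Stoichiometric O₂ = 0.5 × 518 = 259 kmol; O₂ fed = 259 × 1.225 = 317.3 kmol.
N₂ fed = 317.3 × 79/21 = 1194 kmol.
Fuel reacted = 0.721 × 518 → ξ = 373.5 kmol.
Outlet (n = n₀ + ν ξ):
  CO: 518 − 1(373.5) = 144.5
  O₂: 317.3 − 0.5(373.5) = 130.5
  N₂: 1194 (inert)
  CO₂: 0 + 1(373.5) = 373.5
Total out = 144.5 + 130.5 + 1194 + 373.5 = 1842 kmol.

1840 kmol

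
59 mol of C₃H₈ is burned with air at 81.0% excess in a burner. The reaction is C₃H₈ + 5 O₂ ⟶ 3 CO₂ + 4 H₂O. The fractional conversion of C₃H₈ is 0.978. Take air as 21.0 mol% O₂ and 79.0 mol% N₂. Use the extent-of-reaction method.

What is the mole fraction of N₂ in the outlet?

0.755

Stoichiometric O₂ = 5 × 59 = 295 mol; O₂ fed = 295 × 1.810 = 534 mol.
N₂ fed = 534 × 79/21 = 2009 mol.
Fuel reacted = 0.978 × 59 → ξ = 57.7 mol.
Outlet (n = n₀ + ν ξ):
  C₃H₈: 59 − 1(57.7) = 1.298
  O₂: 534 − 5(57.7) = 245.4
  N₂: 2009 (inert)
  CO₂: 0 + 3(57.7) = 173.1
  H₂O: 0 + 4(57.7) = 230.8
Total out = 2659 mol; y_N₂ = 2009 / 2659 = 0.7553.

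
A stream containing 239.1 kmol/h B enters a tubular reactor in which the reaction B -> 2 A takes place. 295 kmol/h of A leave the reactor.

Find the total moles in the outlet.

For A: n = n₀ + 2ξ → 295 = 0 + 2ξ, giving ξ = 147.5 kmol/h.
Outlet amounts (n = n₀ + ν ξ):
  B: 239.1 − 1(147.5) = 91.6
  A: 0 + 2(147.5) = 295
Total out = 91.6 + 295 = 386.6 kmol/h.

387 kmol/h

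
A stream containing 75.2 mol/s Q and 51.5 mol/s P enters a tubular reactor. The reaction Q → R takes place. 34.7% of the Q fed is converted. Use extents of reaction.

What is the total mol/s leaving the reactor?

127 mol/s

Q reacted = 0.347 × 75.2 = 26.09 mol/s; ν_Q = −1, so ξ = 26.09/1 = 26.09 mol/s.
Outlet amounts (n = n₀ + ν ξ):
  Q: 75.2 − 1(26.09) = 49.11
  R: 0 + 1(26.09) = 26.09
  P: 51.5 (inert)
Total out = 49.11 + 26.09 + 51.5 = 126.7 mol/s.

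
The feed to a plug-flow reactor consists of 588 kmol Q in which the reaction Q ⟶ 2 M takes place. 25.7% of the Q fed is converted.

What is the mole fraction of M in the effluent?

Q reacted = 0.257 × 588 = 151.1 kmol; ν_Q = −1, so ξ = 151.1/1 = 151.1 kmol.
Outlet amounts (n = n₀ + ν ξ):
  Q: 588 − 1(151.1) = 436.9
  M: 0 + 2(151.1) = 302.2
Total out = 739.1 kmol; y_M = 302.2 / 739.1 = 0.4089.

0.409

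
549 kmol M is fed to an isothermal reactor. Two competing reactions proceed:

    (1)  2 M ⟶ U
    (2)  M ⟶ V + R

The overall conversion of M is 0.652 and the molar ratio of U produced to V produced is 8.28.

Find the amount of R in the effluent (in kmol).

20.4 kmol

Conversion of M: M consumed = 0.652 × 549 = 357.9 kmol = 2ξ₁ + 1ξ₂.
Selectivity: 1ξ₁ / (1ξ₂) = 8.28 → ξ₁ = 8.28 ξ₂.
Substitute: (2·8.28 + 1) ξ₂ = 357.9 → ξ₂ = 20.38 kmol, ξ₁ = 168.8 kmol.
Outlet amounts (n = n₀ + Σ ν·ξ):
  M: 549 − 2(168.8) − 1(20.38) = 191.1
  U: 0 + 1(168.8) = 168.8
  V: 0 + 1(20.38) = 20.38
  R: 0 + 1(20.38) = 20.38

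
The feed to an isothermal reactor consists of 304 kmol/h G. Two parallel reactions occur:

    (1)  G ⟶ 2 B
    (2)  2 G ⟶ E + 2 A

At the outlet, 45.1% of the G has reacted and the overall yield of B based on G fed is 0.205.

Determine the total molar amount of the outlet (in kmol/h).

388 kmol/h

Yield of B: 2ξ₁ / 304 = 0.205 → ξ₁ = 31.16 kmol/h.
Conversion of G: 1ξ₁ + 2ξ₂ = 0.451 × 304 = 137.1 → ξ₂ = 52.97 kmol/h.
Outlet amounts (n = n₀ + Σ ν·ξ):
  G: 304 − 1(31.16) − 2(52.97) = 166.9
  B: 0 + 2(31.16) = 62.32
  E: 0 + 1(52.97) = 52.97
  A: 0 + 2(52.97) = 105.9
Total out = 166.9 + 62.32 + 52.97 + 105.9 = 388.1 kmol/h.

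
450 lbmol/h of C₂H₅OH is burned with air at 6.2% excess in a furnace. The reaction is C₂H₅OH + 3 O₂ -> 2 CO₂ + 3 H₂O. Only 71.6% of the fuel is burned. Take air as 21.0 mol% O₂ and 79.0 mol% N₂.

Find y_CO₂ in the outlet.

Stoichiometric O₂ = 3 × 450 = 1350 lbmol/h; O₂ fed = 1350 × 1.062 = 1434 lbmol/h.
N₂ fed = 1434 × 79/21 = 5393 lbmol/h.
Fuel reacted = 0.716 × 450 → ξ = 322.2 lbmol/h.
Outlet (n = n₀ + ν ξ):
  C₂H₅OH: 450 − 1(322.2) = 127.8
  O₂: 1434 − 3(322.2) = 467.1
  N₂: 5393 (inert)
  CO₂: 0 + 2(322.2) = 644.4
  H₂O: 0 + 3(322.2) = 966.6
Total out = 7599 lbmol/h; y_CO₂ = 644.4 / 7599 = 0.0848.

0.0848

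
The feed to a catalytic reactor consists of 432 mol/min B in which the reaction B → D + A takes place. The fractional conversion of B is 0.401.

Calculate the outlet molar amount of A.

173 mol/min

B reacted = 0.401 × 432 = 173.2 mol/min; ν_B = −1, so ξ = 173.2/1 = 173.2 mol/min.
Outlet amounts (n = n₀ + ν ξ):
  B: 432 − 1(173.2) = 258.8
  D: 0 + 1(173.2) = 173.2
  A: 0 + 1(173.2) = 173.2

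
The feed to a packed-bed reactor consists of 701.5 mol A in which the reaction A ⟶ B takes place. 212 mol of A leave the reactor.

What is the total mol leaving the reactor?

702 mol

For A: n = n₀ − 1ξ → 212 = 701.5 − 1ξ, giving ξ = 489.5 mol.
Outlet amounts (n = n₀ + ν ξ):
  A: 701.5 − 1(489.5) = 212
  B: 0 + 1(489.5) = 489.5
Total out = 212 + 489.5 = 701.5 mol.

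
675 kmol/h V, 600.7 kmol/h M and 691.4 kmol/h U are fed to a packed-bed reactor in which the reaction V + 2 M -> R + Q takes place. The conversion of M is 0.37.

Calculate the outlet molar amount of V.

M reacted = 0.37 × 600.7 = 222.3 kmol/h; ν_M = −2, so ξ = 222.3/2 = 111.1 kmol/h.
Outlet amounts (n = n₀ + ν ξ):
  V: 675 − 1(111.1) = 563.9
  M: 600.7 − 2(111.1) = 378.4
  R: 0 + 1(111.1) = 111.1
  Q: 0 + 1(111.1) = 111.1
  U: 691.4 (inert)

564 kmol/h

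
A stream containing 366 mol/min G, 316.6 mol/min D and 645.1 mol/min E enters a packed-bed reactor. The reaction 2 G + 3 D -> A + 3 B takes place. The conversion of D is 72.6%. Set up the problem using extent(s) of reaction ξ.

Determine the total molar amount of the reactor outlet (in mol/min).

D reacted = 0.726 × 316.6 = 229.9 mol/min; ν_D = −3, so ξ = 229.9/3 = 76.62 mol/min.
Outlet amounts (n = n₀ + ν ξ):
  G: 366 − 2(76.62) = 212.8
  D: 316.6 − 3(76.62) = 86.75
  A: 0 + 1(76.62) = 76.62
  B: 0 + 3(76.62) = 229.9
  E: 645.1 (inert)
Total out = 212.8 + 86.75 + 76.62 + 229.9 + 645.1 = 1251 mol/min.

1250 mol/min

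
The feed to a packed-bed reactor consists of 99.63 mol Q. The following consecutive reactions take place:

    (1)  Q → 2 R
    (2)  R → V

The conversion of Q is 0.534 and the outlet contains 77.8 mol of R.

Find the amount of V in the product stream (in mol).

Conversion of Q: Q consumed = 1ξ₁ = 0.534 × 99.63 → ξ₁ = 53.2 mol.
R balance: n_R = 0 + 2ξ₁ − 1ξ₂ = 77.8 → ξ₂ = (2·53.2 − 77.8)/1 = 28.6 mol.
Outlet amounts (n = n₀ + Σ ν·ξ):
  Q: 99.63 − 1(53.2) = 46.43
  R: 0 + 2(53.2) − 1(28.6) = 77.8
  V: 0 + 1(28.6) = 28.6

28.6 mol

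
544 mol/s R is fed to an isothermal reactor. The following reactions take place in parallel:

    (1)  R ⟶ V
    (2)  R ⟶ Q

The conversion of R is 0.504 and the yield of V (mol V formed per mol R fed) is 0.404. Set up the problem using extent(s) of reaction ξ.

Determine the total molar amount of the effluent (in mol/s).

Yield of V: 1ξ₁ / 544 = 0.404 → ξ₁ = 219.8 mol/s.
Conversion of R: 1ξ₁ + 1ξ₂ = 0.504 × 544 = 274.2 → ξ₂ = 54.4 mol/s.
Outlet amounts (n = n₀ + Σ ν·ξ):
  R: 544 − 1(219.8) − 1(54.4) = 269.8
  V: 0 + 1(219.8) = 219.8
  Q: 0 + 1(54.4) = 54.4
Total out = 269.8 + 219.8 + 54.4 = 544 mol/s.

544 mol/s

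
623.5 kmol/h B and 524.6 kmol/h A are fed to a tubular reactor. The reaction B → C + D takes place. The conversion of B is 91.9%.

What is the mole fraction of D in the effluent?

B reacted = 0.919 × 623.5 = 573 kmol/h; ν_B = −1, so ξ = 573/1 = 573 kmol/h.
Outlet amounts (n = n₀ + ν ξ):
  B: 623.5 − 1(573) = 50.5
  C: 0 + 1(573) = 573
  D: 0 + 1(573) = 573
  A: 524.6 (inert)
Total out = 1721 kmol/h; y_D = 573 / 1721 = 0.3329.

0.333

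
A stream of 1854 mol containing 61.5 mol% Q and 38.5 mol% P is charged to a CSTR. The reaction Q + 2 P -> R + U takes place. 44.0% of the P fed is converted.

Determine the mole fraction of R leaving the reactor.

P reacted = 0.44 × 713.8 = 314.1 mol; ν_P = −2, so ξ = 314.1/2 = 157 mol.
Outlet amounts (n = n₀ + ν ξ):
  Q: 1140 − 1(157) = 983.2
  P: 713.8 − 2(157) = 399.7
  R: 0 + 1(157) = 157
  U: 0 + 1(157) = 157
Total out = 1697 mol; y_R = 157 / 1697 = 0.09254.

0.0925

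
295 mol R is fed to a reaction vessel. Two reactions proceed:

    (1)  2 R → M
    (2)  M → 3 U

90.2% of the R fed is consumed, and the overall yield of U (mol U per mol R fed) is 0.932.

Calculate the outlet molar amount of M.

41.4 mol

Conversion of R: R consumed = 2ξ₁ = 0.902 × 295 → ξ₁ = 133 mol.
Yield of U: 3ξ₂ / 295 = 0.932 → ξ₂ = 91.65 mol.
Outlet amounts (n = n₀ + Σ ν·ξ):
  R: 295 − 2(133) = 28.91
  M: 0 + 1(133) − 1(91.65) = 41.4
  U: 0 + 3(91.65) = 274.9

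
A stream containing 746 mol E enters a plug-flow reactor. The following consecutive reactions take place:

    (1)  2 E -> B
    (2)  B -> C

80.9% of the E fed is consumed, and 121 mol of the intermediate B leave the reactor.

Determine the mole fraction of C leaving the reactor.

0.407

Conversion of E: E consumed = 2ξ₁ = 0.809 × 746 → ξ₁ = 301.8 mol.
B balance: n_B = 0 + 1ξ₁ − 1ξ₂ = 121 → ξ₂ = (1·301.8 − 121)/1 = 180.8 mol.
Outlet amounts (n = n₀ + Σ ν·ξ):
  E: 746 − 2(301.8) = 142.5
  B: 0 + 1(301.8) − 1(180.8) = 121
  C: 0 + 1(180.8) = 180.8
Total out = 444.2 mol; y_C = 180.8 / 444.2 = 0.4069.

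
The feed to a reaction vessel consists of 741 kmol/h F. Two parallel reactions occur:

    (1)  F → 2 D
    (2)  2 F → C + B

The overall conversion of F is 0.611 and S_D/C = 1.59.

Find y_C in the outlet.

0.186

Conversion of F: F consumed = 0.611 × 741 = 452.8 kmol/h = 1ξ₁ + 2ξ₂.
Selectivity: 2ξ₁ / (1ξ₂) = 1.59 → ξ₁ = 0.795 ξ₂.
Substitute: (1·0.795 + 2) ξ₂ = 452.8 → ξ₂ = 162 kmol/h, ξ₁ = 128.8 kmol/h.
Outlet amounts (n = n₀ + Σ ν·ξ):
  F: 741 − 1(128.8) − 2(162) = 288.2
  D: 0 + 2(128.8) = 257.6
  C: 0 + 1(162) = 162
  B: 0 + 1(162) = 162
Total out = 869.8 kmol/h; y_C = 162 / 869.8 = 0.1862.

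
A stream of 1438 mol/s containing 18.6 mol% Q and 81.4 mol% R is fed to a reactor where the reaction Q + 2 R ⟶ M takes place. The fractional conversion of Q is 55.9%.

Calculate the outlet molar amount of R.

872 mol/s

Q reacted = 0.559 × 267.5 = 149.5 mol/s; ν_Q = −1, so ξ = 149.5/1 = 149.5 mol/s.
Outlet amounts (n = n₀ + ν ξ):
  Q: 267.5 − 1(149.5) = 118
  R: 1171 − 2(149.5) = 871.5
  M: 0 + 1(149.5) = 149.5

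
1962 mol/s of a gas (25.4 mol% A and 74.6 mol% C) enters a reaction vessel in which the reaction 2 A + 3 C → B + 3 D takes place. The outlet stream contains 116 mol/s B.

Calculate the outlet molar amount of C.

For B: n = n₀ + 1ξ → 116 = 0 + 1ξ, giving ξ = 116 mol/s.
Outlet amounts (n = n₀ + ν ξ):
  A: 498.3 − 2(116) = 266.3
  C: 1464 − 3(116) = 1116
  B: 0 + 1(116) = 116
  D: 0 + 3(116) = 348

1120 mol/s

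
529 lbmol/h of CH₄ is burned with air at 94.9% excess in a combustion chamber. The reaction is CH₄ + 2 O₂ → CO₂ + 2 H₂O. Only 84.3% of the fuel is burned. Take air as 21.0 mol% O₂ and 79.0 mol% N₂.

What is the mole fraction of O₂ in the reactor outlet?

Stoichiometric O₂ = 2 × 529 = 1058 lbmol/h; O₂ fed = 1058 × 1.949 = 2062 lbmol/h.
N₂ fed = 2062 × 79/21 = 7757 lbmol/h.
Fuel reacted = 0.843 × 529 → ξ = 445.9 lbmol/h.
Outlet (n = n₀ + ν ξ):
  CH₄: 529 − 1(445.9) = 83.05
  O₂: 2062 − 2(445.9) = 1170
  N₂: 7757 (inert)
  CO₂: 0 + 1(445.9) = 445.9
  H₂O: 0 + 2(445.9) = 891.9
Total out = 10350 lbmol/h; y_O₂ = 1170 / 10350 = 0.1131.

0.113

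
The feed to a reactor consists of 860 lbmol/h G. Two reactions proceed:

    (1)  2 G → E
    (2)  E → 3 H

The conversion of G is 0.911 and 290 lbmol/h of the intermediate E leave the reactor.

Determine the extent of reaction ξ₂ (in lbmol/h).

ξ₂ = 102 lbmol/h

Conversion of G: G consumed = 2ξ₁ = 0.911 × 860 → ξ₁ = 391.7 lbmol/h.
E balance: n_E = 0 + 1ξ₁ − 1ξ₂ = 290 → ξ₂ = (1·391.7 − 290)/1 = 101.7 lbmol/h.
Outlet amounts (n = n₀ + Σ ν·ξ):
  G: 860 − 2(391.7) = 76.54
  E: 0 + 1(391.7) − 1(101.7) = 290
  H: 0 + 3(101.7) = 305.2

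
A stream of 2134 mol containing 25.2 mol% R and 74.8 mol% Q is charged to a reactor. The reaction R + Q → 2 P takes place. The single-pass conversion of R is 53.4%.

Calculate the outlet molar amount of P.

574 mol

R reacted = 0.534 × 537.8 = 287.2 mol; ν_R = −1, so ξ = 287.2/1 = 287.2 mol.
Outlet amounts (n = n₀ + ν ξ):
  R: 537.8 − 1(287.2) = 250.6
  Q: 1596 − 1(287.2) = 1309
  P: 0 + 2(287.2) = 574.3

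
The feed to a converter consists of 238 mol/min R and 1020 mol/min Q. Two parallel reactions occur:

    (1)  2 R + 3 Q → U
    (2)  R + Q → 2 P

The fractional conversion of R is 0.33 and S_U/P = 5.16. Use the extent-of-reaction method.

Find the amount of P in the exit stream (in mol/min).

7.26 mol/min

Conversion of R: R consumed = 0.33 × 238 = 78.54 mol/min = 2ξ₁ + 1ξ₂.
Selectivity: 1ξ₁ / (2ξ₂) = 5.16 → ξ₁ = 10.32 ξ₂.
Substitute: (2·10.32 + 1) ξ₂ = 78.54 → ξ₂ = 3.629 mol/min, ξ₁ = 37.46 mol/min.
Outlet amounts (n = n₀ + Σ ν·ξ):
  R: 238 − 2(37.46) − 1(3.629) = 159.5
  Q: 1020 − 3(37.46) − 1(3.629) = 904
  U: 0 + 1(37.46) = 37.46
  P: 0 + 2(3.629) = 7.259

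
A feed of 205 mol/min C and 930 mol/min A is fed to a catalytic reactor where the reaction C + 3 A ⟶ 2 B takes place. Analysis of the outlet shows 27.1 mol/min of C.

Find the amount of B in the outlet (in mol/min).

For C: n = n₀ − 1ξ → 27.1 = 205 − 1ξ, giving ξ = 177.9 mol/min.
Outlet amounts (n = n₀ + ν ξ):
  C: 205 − 1(177.9) = 27.1
  A: 930 − 3(177.9) = 396.3
  B: 0 + 2(177.9) = 355.8

356 mol/min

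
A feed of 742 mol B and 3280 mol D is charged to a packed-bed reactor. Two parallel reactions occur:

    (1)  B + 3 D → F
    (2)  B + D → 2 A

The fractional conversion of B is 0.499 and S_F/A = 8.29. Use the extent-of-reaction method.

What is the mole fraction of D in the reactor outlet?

0.743

Conversion of B: B consumed = 0.499 × 742 = 370.3 mol = 1ξ₁ + 1ξ₂.
Selectivity: 1ξ₁ / (2ξ₂) = 8.29 → ξ₁ = 16.58 ξ₂.
Substitute: (1·16.58 + 1) ξ₂ = 370.3 → ξ₂ = 21.06 mol, ξ₁ = 349.2 mol.
Outlet amounts (n = n₀ + Σ ν·ξ):
  B: 742 − 1(349.2) − 1(21.06) = 371.7
  D: 3280 − 3(349.2) − 1(21.06) = 2211
  F: 0 + 1(349.2) = 349.2
  A: 0 + 2(21.06) = 42.12
Total out = 2974 mol; y_D = 2211 / 2974 = 0.7435.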